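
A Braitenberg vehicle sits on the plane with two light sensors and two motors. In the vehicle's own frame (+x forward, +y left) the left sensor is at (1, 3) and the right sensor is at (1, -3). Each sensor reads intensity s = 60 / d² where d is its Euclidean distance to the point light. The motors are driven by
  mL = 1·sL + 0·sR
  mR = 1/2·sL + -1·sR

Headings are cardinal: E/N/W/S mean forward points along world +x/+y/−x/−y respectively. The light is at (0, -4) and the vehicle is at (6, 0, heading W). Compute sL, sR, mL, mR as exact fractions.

30/13 30/37 30/13 165/481

left sensor world pos  = (5, -3); dL² = 26
right sensor world pos = (5, 3); dR² = 74
sL = 60/26 = 30/13
sR = 60/74 = 30/37
mL = 1·sL + 0·sR = 30/13
mR = 1/2·sL + -1·sR = 165/481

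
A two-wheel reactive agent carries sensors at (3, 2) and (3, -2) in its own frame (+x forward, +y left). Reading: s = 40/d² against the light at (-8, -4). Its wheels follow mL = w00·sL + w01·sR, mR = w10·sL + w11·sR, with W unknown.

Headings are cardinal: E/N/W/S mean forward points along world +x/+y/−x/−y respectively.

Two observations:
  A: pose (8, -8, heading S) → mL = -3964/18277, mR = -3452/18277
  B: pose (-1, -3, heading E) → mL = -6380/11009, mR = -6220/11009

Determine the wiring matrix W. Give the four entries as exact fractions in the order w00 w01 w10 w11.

obs A: pose=(8,-8,S) → sL=40/373, sR=8/49, mL=-3964/18277, mR=-3452/18277
obs B: pose=(-1,-3,E) → sL=40/109, sR=40/101, mL=-6380/11009, mR=-6220/11009
sensor matrix S = [[40/373, 8/49], [40/109, 40/101]]; det S = -3509760/201211493
solve [mL_A; mL_B] = S·[w00; w01] and [mR_A; mR_B] = S·[w10; w11]:
  w00 = -1/2, w01 = -1, w10 = -1, w11 = -1/2

-1/2 -1 -1 -1/2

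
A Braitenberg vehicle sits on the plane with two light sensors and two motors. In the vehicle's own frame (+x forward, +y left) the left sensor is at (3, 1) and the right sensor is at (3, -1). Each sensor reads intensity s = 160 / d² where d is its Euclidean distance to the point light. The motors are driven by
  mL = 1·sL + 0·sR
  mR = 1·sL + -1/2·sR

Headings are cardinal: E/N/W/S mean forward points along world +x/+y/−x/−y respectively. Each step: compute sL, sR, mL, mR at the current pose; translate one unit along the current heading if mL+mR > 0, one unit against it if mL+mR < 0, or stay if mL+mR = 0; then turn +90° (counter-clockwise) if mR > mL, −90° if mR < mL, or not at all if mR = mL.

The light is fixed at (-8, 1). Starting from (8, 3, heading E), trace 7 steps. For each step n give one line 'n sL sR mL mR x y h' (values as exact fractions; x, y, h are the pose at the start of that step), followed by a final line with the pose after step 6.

n=0: pose=(8,3,E); sL=16/37, sR=80/181; mL=16/37, mR=1416/6697; mL+mR=4312/6697 → advance +1; mR−mL=-40/181 → turn -1·90°
n=1: pose=(9,3,S); sL=32/65, sR=160/257; mL=32/65, mR=3024/16705; mL+mR=11248/16705 → advance +1; mR−mL=-80/257 → turn -1·90°
n=2: pose=(9,2,W); sL=40/49, sR=4/5; mL=40/49, mR=102/245; mL+mR=302/245 → advance +1; mR−mL=-2/5 → turn -1·90°
n=3: pose=(8,2,N); sL=160/241, sR=32/61; mL=160/241, mR=5904/14701; mL+mR=15664/14701 → advance +1; mR−mL=-16/61 → turn -1·90°
n=4: pose=(8,3,E); sL=16/37, sR=80/181; mL=16/37, mR=1416/6697; mL+mR=4312/6697 → advance +1; mR−mL=-40/181 → turn -1·90°
n=5: pose=(9,3,S); sL=32/65, sR=160/257; mL=32/65, mR=3024/16705; mL+mR=11248/16705 → advance +1; mR−mL=-80/257 → turn -1·90°
n=6: pose=(9,2,W); sL=40/49, sR=4/5; mL=40/49, mR=102/245; mL+mR=302/245 → advance +1; mR−mL=-2/5 → turn -1·90°

0 16/37 80/181 16/37 1416/6697 8 3 E
1 32/65 160/257 32/65 3024/16705 9 3 S
2 40/49 4/5 40/49 102/245 9 2 W
3 160/241 32/61 160/241 5904/14701 8 2 N
4 16/37 80/181 16/37 1416/6697 8 3 E
5 32/65 160/257 32/65 3024/16705 9 3 S
6 40/49 4/5 40/49 102/245 9 2 W
final 8 2 N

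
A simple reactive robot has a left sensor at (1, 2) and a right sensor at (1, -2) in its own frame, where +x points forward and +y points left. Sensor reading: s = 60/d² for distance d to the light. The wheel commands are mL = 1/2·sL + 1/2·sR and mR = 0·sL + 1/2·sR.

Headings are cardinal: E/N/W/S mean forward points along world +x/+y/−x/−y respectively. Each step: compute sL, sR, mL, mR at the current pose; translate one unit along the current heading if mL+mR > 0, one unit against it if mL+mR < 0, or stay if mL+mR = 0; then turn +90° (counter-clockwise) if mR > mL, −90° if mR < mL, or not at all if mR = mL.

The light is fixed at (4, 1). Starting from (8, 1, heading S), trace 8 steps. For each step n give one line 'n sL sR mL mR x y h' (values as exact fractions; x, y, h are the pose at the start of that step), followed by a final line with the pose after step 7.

n=0: pose=(8,1,S); sL=60/37, sR=12; mL=252/37, mR=6; mL+mR=474/37 → advance +1; mR−mL=-30/37 → turn -1·90°
n=1: pose=(8,0,W); sL=10/3, sR=6; mL=14/3, mR=3; mL+mR=23/3 → advance +1; mR−mL=-5/3 → turn -1·90°
n=2: pose=(7,0,N); sL=60, sR=12/5; mL=156/5, mR=6/5; mL+mR=162/5 → advance +1; mR−mL=-30 → turn -1·90°
n=3: pose=(7,1,E); sL=3, sR=3; mL=3, mR=3/2; mL+mR=9/2 → advance +1; mR−mL=-3/2 → turn -1·90°
n=4: pose=(8,1,S); sL=60/37, sR=12; mL=252/37, mR=6; mL+mR=474/37 → advance +1; mR−mL=-30/37 → turn -1·90°
n=5: pose=(8,0,W); sL=10/3, sR=6; mL=14/3, mR=3; mL+mR=23/3 → advance +1; mR−mL=-5/3 → turn -1·90°
n=6: pose=(7,0,N); sL=60, sR=12/5; mL=156/5, mR=6/5; mL+mR=162/5 → advance +1; mR−mL=-30 → turn -1·90°
n=7: pose=(7,1,E); sL=3, sR=3; mL=3, mR=3/2; mL+mR=9/2 → advance +1; mR−mL=-3/2 → turn -1·90°

0 60/37 12 252/37 6 8 1 S
1 10/3 6 14/3 3 8 0 W
2 60 12/5 156/5 6/5 7 0 N
3 3 3 3 3/2 7 1 E
4 60/37 12 252/37 6 8 1 S
5 10/3 6 14/3 3 8 0 W
6 60 12/5 156/5 6/5 7 0 N
7 3 3 3 3/2 7 1 E
final 8 1 S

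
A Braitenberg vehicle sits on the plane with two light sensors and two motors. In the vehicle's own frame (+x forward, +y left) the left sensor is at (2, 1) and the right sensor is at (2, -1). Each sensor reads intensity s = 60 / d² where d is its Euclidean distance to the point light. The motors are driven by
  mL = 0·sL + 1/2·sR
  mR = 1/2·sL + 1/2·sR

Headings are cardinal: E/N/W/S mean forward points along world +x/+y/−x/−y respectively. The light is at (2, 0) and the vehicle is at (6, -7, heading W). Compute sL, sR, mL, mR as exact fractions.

left sensor world pos  = (4, -8); dL² = 68
right sensor world pos = (4, -6); dR² = 40
sL = 60/68 = 15/17
sR = 60/40 = 3/2
mL = 0·sL + 1/2·sR = 3/4
mR = 1/2·sL + 1/2·sR = 81/68

15/17 3/2 3/4 81/68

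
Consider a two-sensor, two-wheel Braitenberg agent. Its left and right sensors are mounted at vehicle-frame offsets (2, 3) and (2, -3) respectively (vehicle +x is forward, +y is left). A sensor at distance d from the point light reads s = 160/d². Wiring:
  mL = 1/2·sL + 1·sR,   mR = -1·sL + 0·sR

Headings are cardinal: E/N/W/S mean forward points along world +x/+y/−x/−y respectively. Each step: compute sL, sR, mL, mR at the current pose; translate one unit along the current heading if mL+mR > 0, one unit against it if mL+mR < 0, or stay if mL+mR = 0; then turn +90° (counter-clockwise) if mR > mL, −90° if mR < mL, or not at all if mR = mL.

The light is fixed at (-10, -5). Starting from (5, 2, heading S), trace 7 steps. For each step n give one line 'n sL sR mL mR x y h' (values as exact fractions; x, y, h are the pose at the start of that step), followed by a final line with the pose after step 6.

0 160/349 160/169 69360/58981 -160/349 5 2 S
1 80/89 16/25 2424/2225 -80/89 5 1 W
2 32/37 160/353 11568/13061 -32/37 4 1 N
3 40/89 10/17 1230/1513 -40/89 4 2 E
4 160/349 160/169 69360/58981 -160/349 5 2 S
5 80/89 16/25 2424/2225 -80/89 5 1 W
6 32/37 160/353 11568/13061 -32/37 4 1 N
final 4 2 E

n=0: pose=(5,2,S); sL=160/349, sR=160/169; mL=69360/58981, mR=-160/349; mL+mR=42320/58981 → advance +1; mR−mL=-96400/58981 → turn -1·90°
n=1: pose=(5,1,W); sL=80/89, sR=16/25; mL=2424/2225, mR=-80/89; mL+mR=424/2225 → advance +1; mR−mL=-4424/2225 → turn -1·90°
n=2: pose=(4,1,N); sL=32/37, sR=160/353; mL=11568/13061, mR=-32/37; mL+mR=272/13061 → advance +1; mR−mL=-22864/13061 → turn -1·90°
n=3: pose=(4,2,E); sL=40/89, sR=10/17; mL=1230/1513, mR=-40/89; mL+mR=550/1513 → advance +1; mR−mL=-1910/1513 → turn -1·90°
n=4: pose=(5,2,S); sL=160/349, sR=160/169; mL=69360/58981, mR=-160/349; mL+mR=42320/58981 → advance +1; mR−mL=-96400/58981 → turn -1·90°
n=5: pose=(5,1,W); sL=80/89, sR=16/25; mL=2424/2225, mR=-80/89; mL+mR=424/2225 → advance +1; mR−mL=-4424/2225 → turn -1·90°
n=6: pose=(4,1,N); sL=32/37, sR=160/353; mL=11568/13061, mR=-32/37; mL+mR=272/13061 → advance +1; mR−mL=-22864/13061 → turn -1·90°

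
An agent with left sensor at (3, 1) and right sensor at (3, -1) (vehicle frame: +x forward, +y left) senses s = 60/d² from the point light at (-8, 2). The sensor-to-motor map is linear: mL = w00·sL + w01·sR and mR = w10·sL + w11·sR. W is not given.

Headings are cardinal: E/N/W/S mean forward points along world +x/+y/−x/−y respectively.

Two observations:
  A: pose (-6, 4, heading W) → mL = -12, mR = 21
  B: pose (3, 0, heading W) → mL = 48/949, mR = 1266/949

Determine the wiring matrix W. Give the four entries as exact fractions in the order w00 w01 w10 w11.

-1/2 1/2 1/2 1

obs A: pose=(-6,4,W) → sL=30, sR=6, mL=-12, mR=21
obs B: pose=(3,0,W) → sL=60/73, sR=12/13, mL=48/949, mR=1266/949
sensor matrix S = [[30, 6], [60/73, 12/13]]; det S = 21600/949
solve [mL_A; mL_B] = S·[w00; w01] and [mR_A; mR_B] = S·[w10; w11]:
  w00 = -1/2, w01 = 1/2, w10 = 1/2, w11 = 1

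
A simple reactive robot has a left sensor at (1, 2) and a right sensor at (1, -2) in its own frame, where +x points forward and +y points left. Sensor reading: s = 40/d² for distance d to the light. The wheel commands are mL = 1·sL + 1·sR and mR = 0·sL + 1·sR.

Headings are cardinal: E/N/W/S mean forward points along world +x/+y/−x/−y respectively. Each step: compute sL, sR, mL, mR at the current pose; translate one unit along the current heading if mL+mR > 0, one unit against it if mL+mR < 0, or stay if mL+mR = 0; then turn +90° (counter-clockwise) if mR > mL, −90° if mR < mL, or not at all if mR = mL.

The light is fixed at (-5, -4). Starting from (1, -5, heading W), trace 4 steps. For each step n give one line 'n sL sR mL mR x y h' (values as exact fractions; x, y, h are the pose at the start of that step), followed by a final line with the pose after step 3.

0 20/17 20/13 600/221 20/13 1 -5 W
1 40/9 40/49 2320/441 40/49 0 -5 N
2 1 1 2 1 0 -4 E
3 8/13 40/17 656/221 40/17 1 -4 S
final 1 -5 W

n=0: pose=(1,-5,W); sL=20/17, sR=20/13; mL=600/221, mR=20/13; mL+mR=940/221 → advance +1; mR−mL=-20/17 → turn -1·90°
n=1: pose=(0,-5,N); sL=40/9, sR=40/49; mL=2320/441, mR=40/49; mL+mR=2680/441 → advance +1; mR−mL=-40/9 → turn -1·90°
n=2: pose=(0,-4,E); sL=1, sR=1; mL=2, mR=1; mL+mR=3 → advance +1; mR−mL=-1 → turn -1·90°
n=3: pose=(1,-4,S); sL=8/13, sR=40/17; mL=656/221, mR=40/17; mL+mR=1176/221 → advance +1; mR−mL=-8/13 → turn -1·90°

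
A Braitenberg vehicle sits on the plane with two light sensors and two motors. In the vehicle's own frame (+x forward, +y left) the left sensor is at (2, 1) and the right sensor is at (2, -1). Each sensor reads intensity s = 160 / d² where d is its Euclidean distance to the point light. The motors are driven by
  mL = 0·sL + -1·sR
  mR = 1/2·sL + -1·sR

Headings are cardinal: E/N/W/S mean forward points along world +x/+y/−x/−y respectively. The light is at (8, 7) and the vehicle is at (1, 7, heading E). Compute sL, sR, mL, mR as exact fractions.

80/13 80/13 -80/13 -40/13

left sensor world pos  = (3, 8); dL² = 26
right sensor world pos = (3, 6); dR² = 26
sL = 160/26 = 80/13
sR = 160/26 = 80/13
mL = 0·sL + -1·sR = -80/13
mR = 1/2·sL + -1·sR = -40/13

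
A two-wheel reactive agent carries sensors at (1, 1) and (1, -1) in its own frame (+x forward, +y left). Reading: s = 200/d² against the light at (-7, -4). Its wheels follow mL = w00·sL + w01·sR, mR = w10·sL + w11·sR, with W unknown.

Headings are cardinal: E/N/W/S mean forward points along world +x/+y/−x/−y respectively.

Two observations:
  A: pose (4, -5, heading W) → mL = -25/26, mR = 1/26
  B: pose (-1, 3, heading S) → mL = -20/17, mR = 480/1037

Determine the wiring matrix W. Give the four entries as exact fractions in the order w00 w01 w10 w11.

obs A: pose=(4,-5,W) → sL=25/13, sR=2, mL=-25/26, mR=1/26
obs B: pose=(-1,3,S) → sL=40/17, sR=200/61, mL=-20/17, mR=480/1037
sensor matrix S = [[25/13, 2], [40/17, 200/61]]; det S = 21560/13481
solve [mL_A; mL_B] = S·[w00; w01] and [mR_A; mR_B] = S·[w10; w11]:
  w00 = -1/2, w01 = 0, w10 = -1/2, w11 = 1/2

-1/2 0 -1/2 1/2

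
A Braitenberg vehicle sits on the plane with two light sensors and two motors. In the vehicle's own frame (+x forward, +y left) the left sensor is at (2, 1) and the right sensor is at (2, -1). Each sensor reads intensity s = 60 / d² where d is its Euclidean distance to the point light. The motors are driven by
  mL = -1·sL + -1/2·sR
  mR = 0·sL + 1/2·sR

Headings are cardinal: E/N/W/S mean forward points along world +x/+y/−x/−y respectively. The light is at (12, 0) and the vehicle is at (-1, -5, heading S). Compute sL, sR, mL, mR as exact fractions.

left sensor world pos  = (0, -7); dL² = 193
right sensor world pos = (-2, -7); dR² = 245
sL = 60/193 = 60/193
sR = 60/245 = 12/49
mL = -1·sL + -1/2·sR = -4098/9457
mR = 0·sL + 1/2·sR = 6/49

60/193 12/49 -4098/9457 6/49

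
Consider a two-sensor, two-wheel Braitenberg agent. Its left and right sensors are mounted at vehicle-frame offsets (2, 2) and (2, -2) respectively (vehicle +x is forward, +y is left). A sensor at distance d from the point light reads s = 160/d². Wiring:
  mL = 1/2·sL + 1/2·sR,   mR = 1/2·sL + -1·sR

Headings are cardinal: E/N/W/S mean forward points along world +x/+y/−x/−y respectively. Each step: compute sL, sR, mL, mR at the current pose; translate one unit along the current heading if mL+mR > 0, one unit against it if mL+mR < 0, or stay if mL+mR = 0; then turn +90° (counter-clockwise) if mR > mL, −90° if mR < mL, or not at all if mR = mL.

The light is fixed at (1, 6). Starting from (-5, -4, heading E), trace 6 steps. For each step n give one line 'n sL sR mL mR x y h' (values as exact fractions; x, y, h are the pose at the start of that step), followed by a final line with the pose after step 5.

n=0: pose=(-5,-4,E); sL=2, sR=1; mL=3/2, mR=0; mL+mR=3/2 → advance +1; mR−mL=-3/2 → turn -1·90°
n=1: pose=(-4,-4,S); sL=160/153, sR=160/193; mL=27680/29529, mR=-9040/29529; mL+mR=18640/29529 → advance +1; mR−mL=-240/193 → turn -1·90°
n=2: pose=(-4,-5,W); sL=80/109, sR=16/13; mL=1392/1417, mR=-1224/1417; mL+mR=168/1417 → advance +1; mR−mL=-24/13 → turn -1·90°
n=3: pose=(-5,-5,N); sL=32/29, sR=160/97; mL=3872/2813, mR=-3088/2813; mL+mR=784/2813 → advance +1; mR−mL=-240/97 → turn -1·90°
n=4: pose=(-5,-4,E); sL=2, sR=1; mL=3/2, mR=0; mL+mR=3/2 → advance +1; mR−mL=-3/2 → turn -1·90°
n=5: pose=(-4,-4,S); sL=160/153, sR=160/193; mL=27680/29529, mR=-9040/29529; mL+mR=18640/29529 → advance +1; mR−mL=-240/193 → turn -1·90°

0 2 1 3/2 0 -5 -4 E
1 160/153 160/193 27680/29529 -9040/29529 -4 -4 S
2 80/109 16/13 1392/1417 -1224/1417 -4 -5 W
3 32/29 160/97 3872/2813 -3088/2813 -5 -5 N
4 2 1 3/2 0 -5 -4 E
5 160/153 160/193 27680/29529 -9040/29529 -4 -4 S
final -4 -5 W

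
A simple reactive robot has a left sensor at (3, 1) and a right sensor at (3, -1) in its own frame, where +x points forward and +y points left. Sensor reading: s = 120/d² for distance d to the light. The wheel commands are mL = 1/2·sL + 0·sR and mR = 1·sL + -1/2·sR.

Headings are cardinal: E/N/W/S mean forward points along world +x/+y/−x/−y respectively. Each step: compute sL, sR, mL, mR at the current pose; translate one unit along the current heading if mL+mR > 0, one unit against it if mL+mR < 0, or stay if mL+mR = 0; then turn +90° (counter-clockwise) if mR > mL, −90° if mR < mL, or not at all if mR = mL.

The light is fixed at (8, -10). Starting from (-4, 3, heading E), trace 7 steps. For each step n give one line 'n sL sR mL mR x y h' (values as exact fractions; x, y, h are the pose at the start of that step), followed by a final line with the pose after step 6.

n=0: pose=(-4,3,E); sL=120/277, sR=8/15; mL=60/277, mR=692/4155; mL+mR=1592/4155 → advance +1; mR−mL=-208/4155 → turn -1·90°
n=1: pose=(-3,3,S); sL=3/5, sR=30/61; mL=3/10, mR=108/305; mL+mR=399/610 → advance +1; mR−mL=33/610 → turn +1·90°
n=2: pose=(-3,2,E); sL=120/233, sR=24/37; mL=60/233, mR=1644/8621; mL+mR=3864/8621 → advance +1; mR−mL=-576/8621 → turn -1·90°
n=3: pose=(-2,2,S); sL=20/27, sR=60/101; mL=10/27, mR=1210/2727; mL+mR=740/909 → advance +1; mR−mL=200/2727 → turn +1·90°
n=4: pose=(-2,1,E); sL=120/193, sR=120/149; mL=60/193, mR=6300/28757; mL+mR=15240/28757 → advance +1; mR−mL=-2640/28757 → turn -1·90°
n=5: pose=(-1,1,S); sL=15/16, sR=30/41; mL=15/32, mR=375/656; mL+mR=1365/1312 → advance +1; mR−mL=135/1312 → turn +1·90°
n=6: pose=(-1,0,E); sL=120/157, sR=40/39; mL=60/157, mR=1540/6123; mL+mR=3880/6123 → advance +1; mR−mL=-800/6123 → turn -1·90°

0 120/277 8/15 60/277 692/4155 -4 3 E
1 3/5 30/61 3/10 108/305 -3 3 S
2 120/233 24/37 60/233 1644/8621 -3 2 E
3 20/27 60/101 10/27 1210/2727 -2 2 S
4 120/193 120/149 60/193 6300/28757 -2 1 E
5 15/16 30/41 15/32 375/656 -1 1 S
6 120/157 40/39 60/157 1540/6123 -1 0 E
final 0 0 S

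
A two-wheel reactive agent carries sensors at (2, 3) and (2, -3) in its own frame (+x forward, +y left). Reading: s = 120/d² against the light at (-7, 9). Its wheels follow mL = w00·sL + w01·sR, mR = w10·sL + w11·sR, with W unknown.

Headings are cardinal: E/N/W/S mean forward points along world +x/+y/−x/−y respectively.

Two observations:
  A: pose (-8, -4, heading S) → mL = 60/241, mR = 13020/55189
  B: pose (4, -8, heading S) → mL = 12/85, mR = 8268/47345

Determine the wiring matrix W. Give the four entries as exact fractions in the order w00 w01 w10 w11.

0 1/2 -1/2 1

obs A: pose=(-8,-4,S) → sL=120/229, sR=120/241, mL=60/241, mR=13020/55189
obs B: pose=(4,-8,S) → sL=120/557, sR=24/85, mL=12/85, mR=8268/47345
sensor matrix S = [[120/229, 120/241], [120/557, 24/85]]; det S = 21261312/522584641
solve [mL_A; mL_B] = S·[w00; w01] and [mR_A; mR_B] = S·[w10; w11]:
  w00 = 0, w01 = 1/2, w10 = -1/2, w11 = 1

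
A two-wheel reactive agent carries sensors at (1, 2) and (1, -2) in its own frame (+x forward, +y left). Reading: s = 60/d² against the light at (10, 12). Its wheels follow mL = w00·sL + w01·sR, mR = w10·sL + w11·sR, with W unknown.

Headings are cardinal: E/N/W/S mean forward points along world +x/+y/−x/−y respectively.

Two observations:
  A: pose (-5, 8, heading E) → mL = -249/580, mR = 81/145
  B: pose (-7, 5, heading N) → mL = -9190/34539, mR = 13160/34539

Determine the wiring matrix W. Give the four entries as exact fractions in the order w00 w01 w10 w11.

-1 -1/2 1 1

obs A: pose=(-5,8,E) → sL=3/10, sR=15/58, mL=-249/580, mR=81/145
obs B: pose=(-7,5,N) → sL=60/397, sR=20/87, mL=-9190/34539, mR=13160/34539
sensor matrix S = [[3/10, 15/58], [60/397, 20/87]]; det S = 344/11513
solve [mL_A; mL_B] = S·[w00; w01] and [mR_A; mR_B] = S·[w10; w11]:
  w00 = -1, w01 = -1/2, w10 = 1, w11 = 1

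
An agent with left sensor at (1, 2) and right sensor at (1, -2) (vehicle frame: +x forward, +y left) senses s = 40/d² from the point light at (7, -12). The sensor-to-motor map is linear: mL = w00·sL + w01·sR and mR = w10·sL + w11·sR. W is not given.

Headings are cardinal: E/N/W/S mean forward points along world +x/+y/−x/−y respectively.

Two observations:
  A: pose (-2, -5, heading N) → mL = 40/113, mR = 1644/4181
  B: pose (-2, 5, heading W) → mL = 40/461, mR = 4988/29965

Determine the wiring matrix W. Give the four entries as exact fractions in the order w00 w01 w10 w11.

0 1 1 1/2

obs A: pose=(-2,-5,N) → sL=8/37, sR=40/113, mL=40/113, mR=1644/4181
obs B: pose=(-2,5,W) → sL=8/65, sR=40/461, mL=40/461, mR=4988/29965
sensor matrix S = [[8/37, 40/113], [8/65, 40/461]]; det S = -621568/25056733
solve [mL_A; mL_B] = S·[w00; w01] and [mR_A; mR_B] = S·[w10; w11]:
  w00 = 0, w01 = 1, w10 = 1, w11 = 1/2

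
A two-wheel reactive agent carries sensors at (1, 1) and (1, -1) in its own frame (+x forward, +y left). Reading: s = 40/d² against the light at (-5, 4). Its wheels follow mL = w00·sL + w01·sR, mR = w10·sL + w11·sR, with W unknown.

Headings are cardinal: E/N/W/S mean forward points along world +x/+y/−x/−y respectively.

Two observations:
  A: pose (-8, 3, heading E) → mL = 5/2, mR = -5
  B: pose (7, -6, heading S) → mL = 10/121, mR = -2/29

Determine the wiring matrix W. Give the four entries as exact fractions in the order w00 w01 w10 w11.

0 1/2 -1/2 0

obs A: pose=(-8,3,E) → sL=10, sR=5, mL=5/2, mR=-5
obs B: pose=(7,-6,S) → sL=4/29, sR=20/121, mL=10/121, mR=-2/29
sensor matrix S = [[10, 5], [4/29, 20/121]]; det S = 3380/3509
solve [mL_A; mL_B] = S·[w00; w01] and [mR_A; mR_B] = S·[w10; w11]:
  w00 = 0, w01 = 1/2, w10 = -1/2, w11 = 0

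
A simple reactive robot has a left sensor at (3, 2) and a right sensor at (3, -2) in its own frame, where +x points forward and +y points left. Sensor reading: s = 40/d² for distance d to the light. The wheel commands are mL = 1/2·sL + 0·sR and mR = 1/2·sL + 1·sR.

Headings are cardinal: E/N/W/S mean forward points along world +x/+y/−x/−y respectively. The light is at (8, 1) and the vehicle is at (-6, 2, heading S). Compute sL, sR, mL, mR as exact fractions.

left sensor world pos  = (-4, -1); dL² = 148
right sensor world pos = (-8, -1); dR² = 260
sL = 40/148 = 10/37
sR = 40/260 = 2/13
mL = 1/2·sL + 0·sR = 5/37
mR = 1/2·sL + 1·sR = 139/481

10/37 2/13 5/37 139/481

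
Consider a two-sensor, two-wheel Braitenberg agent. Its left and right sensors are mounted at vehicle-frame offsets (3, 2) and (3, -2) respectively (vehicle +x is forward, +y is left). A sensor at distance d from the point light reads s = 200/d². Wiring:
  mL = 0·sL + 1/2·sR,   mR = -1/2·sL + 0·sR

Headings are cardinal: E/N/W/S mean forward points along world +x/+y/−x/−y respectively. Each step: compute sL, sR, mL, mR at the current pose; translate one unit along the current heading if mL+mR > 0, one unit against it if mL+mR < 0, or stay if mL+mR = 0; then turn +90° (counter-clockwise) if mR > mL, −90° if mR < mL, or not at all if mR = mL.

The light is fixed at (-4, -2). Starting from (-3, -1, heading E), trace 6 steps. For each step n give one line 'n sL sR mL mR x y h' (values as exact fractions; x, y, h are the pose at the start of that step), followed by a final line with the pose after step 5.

0 8 200/17 100/17 -4 -3 -1 E
1 10 50 25 -5 -2 -1 S
2 40 40 20 -20 -2 -2 W
3 200/9 8 4 -100/9 -2 -2 N
4 100/13 100/17 50/17 -50/13 -2 -3 E
5 8 200/17 100/17 -4 -3 -3 S
final -3 -4 W

n=0: pose=(-3,-1,E); sL=8, sR=200/17; mL=100/17, mR=-4; mL+mR=32/17 → advance +1; mR−mL=-168/17 → turn -1·90°
n=1: pose=(-2,-1,S); sL=10, sR=50; mL=25, mR=-5; mL+mR=20 → advance +1; mR−mL=-30 → turn -1·90°
n=2: pose=(-2,-2,W); sL=40, sR=40; mL=20, mR=-20; mL+mR=0 → advance +0; mR−mL=-40 → turn -1·90°
n=3: pose=(-2,-2,N); sL=200/9, sR=8; mL=4, mR=-100/9; mL+mR=-64/9 → advance -1; mR−mL=-136/9 → turn -1·90°
n=4: pose=(-2,-3,E); sL=100/13, sR=100/17; mL=50/17, mR=-50/13; mL+mR=-200/221 → advance -1; mR−mL=-1500/221 → turn -1·90°
n=5: pose=(-3,-3,S); sL=8, sR=200/17; mL=100/17, mR=-4; mL+mR=32/17 → advance +1; mR−mL=-168/17 → turn -1·90°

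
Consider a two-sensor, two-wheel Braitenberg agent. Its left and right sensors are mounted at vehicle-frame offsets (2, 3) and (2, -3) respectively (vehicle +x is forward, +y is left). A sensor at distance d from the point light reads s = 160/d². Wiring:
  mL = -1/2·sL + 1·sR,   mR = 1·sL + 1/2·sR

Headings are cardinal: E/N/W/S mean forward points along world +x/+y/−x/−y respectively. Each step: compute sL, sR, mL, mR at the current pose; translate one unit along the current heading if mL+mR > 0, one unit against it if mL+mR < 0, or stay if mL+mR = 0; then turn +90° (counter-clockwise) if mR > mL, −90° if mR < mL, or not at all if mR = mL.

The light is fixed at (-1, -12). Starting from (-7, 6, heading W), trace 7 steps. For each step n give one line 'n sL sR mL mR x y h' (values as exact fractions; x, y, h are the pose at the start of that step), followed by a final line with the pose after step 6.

n=0: pose=(-7,6,W); sL=160/289, sR=32/101; mL=1168/29189, mR=20784/29189; mL+mR=21952/29189 → advance +1; mR−mL=19616/29189 → turn +1·90°
n=1: pose=(-8,6,S); sL=10/17, sR=40/89; mL=235/1513, mR=1230/1513; mL+mR=1465/1513 → advance +1; mR−mL=995/1513 → turn +1·90°
n=2: pose=(-8,5,E); sL=32/85, sR=160/221; mL=592/1105, mR=48/65; mL+mR=1408/1105 → advance +1; mR−mL=224/1105 → turn +1·90°
n=3: pose=(-7,5,N); sL=80/221, sR=16/37; mL=2056/8177, mR=4728/8177; mL+mR=6784/8177 → advance +1; mR−mL=2672/8177 → turn +1·90°
n=4: pose=(-7,6,W); sL=160/289, sR=32/101; mL=1168/29189, mR=20784/29189; mL+mR=21952/29189 → advance +1; mR−mL=19616/29189 → turn +1·90°
n=5: pose=(-8,6,S); sL=10/17, sR=40/89; mL=235/1513, mR=1230/1513; mL+mR=1465/1513 → advance +1; mR−mL=995/1513 → turn +1·90°
n=6: pose=(-8,5,E); sL=32/85, sR=160/221; mL=592/1105, mR=48/65; mL+mR=1408/1105 → advance +1; mR−mL=224/1105 → turn +1·90°

0 160/289 32/101 1168/29189 20784/29189 -7 6 W
1 10/17 40/89 235/1513 1230/1513 -8 6 S
2 32/85 160/221 592/1105 48/65 -8 5 E
3 80/221 16/37 2056/8177 4728/8177 -7 5 N
4 160/289 32/101 1168/29189 20784/29189 -7 6 W
5 10/17 40/89 235/1513 1230/1513 -8 6 S
6 32/85 160/221 592/1105 48/65 -8 5 E
final -7 5 N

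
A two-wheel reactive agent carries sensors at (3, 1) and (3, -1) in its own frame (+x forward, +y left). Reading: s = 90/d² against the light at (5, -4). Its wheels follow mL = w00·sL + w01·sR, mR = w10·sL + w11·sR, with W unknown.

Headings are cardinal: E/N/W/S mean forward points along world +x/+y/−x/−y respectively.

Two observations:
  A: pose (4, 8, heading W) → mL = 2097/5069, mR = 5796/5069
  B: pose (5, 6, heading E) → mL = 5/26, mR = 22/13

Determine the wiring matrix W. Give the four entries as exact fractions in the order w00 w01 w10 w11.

obs A: pose=(4,8,W) → sL=90/137, sR=18/37, mL=2097/5069, mR=5796/5069
obs B: pose=(5,6,E) → sL=9/13, sR=1, mL=5/26, mR=22/13
sensor matrix S = [[90/137, 18/37], [9/13, 1]]; det S = 21096/65897
solve [mL_A; mL_B] = S·[w00; w01] and [mR_A; mR_B] = S·[w10; w11]:
  w00 = 1, w01 = -1/2, w10 = 1, w11 = 1

1 -1/2 1 1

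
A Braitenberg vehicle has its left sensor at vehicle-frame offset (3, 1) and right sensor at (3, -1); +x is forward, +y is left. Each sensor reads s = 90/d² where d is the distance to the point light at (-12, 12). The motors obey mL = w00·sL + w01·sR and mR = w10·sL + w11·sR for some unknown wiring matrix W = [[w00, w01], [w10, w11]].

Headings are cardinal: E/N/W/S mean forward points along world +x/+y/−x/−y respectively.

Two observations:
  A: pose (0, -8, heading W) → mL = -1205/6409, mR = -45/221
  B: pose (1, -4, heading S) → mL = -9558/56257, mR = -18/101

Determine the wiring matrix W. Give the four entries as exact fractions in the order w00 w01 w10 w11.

-1/2 -1/2 0 -1

obs A: pose=(0,-8,W) → sL=5/29, sR=45/221, mL=-1205/6409, mR=-45/221
obs B: pose=(1,-4,S) → sL=90/557, sR=18/101, mL=-9558/56257, mR=-18/101
sensor matrix S = [[5/29, 45/221], [90/557, 18/101]]; det S = -783720/360551113
solve [mL_A; mL_B] = S·[w00; w01] and [mR_A; mR_B] = S·[w10; w11]:
  w00 = -1/2, w01 = -1/2, w10 = 0, w11 = -1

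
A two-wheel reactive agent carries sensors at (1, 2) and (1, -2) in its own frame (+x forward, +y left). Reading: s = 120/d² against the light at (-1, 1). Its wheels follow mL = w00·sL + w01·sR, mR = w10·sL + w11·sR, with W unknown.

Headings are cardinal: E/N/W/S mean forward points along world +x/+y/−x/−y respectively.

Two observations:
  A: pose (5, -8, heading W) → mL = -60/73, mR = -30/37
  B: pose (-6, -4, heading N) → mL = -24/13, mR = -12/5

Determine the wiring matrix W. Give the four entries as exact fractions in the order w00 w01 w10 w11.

-1 0 0 -1/2

obs A: pose=(5,-8,W) → sL=60/73, sR=60/37, mL=-60/73, mR=-30/37
obs B: pose=(-6,-4,N) → sL=24/13, sR=24/5, mL=-24/13, mR=-12/5
sensor matrix S = [[60/73, 60/37], [24/13, 24/5]]; det S = 33408/35113
solve [mL_A; mL_B] = S·[w00; w01] and [mR_A; mR_B] = S·[w10; w11]:
  w00 = -1, w01 = 0, w10 = 0, w11 = -1/2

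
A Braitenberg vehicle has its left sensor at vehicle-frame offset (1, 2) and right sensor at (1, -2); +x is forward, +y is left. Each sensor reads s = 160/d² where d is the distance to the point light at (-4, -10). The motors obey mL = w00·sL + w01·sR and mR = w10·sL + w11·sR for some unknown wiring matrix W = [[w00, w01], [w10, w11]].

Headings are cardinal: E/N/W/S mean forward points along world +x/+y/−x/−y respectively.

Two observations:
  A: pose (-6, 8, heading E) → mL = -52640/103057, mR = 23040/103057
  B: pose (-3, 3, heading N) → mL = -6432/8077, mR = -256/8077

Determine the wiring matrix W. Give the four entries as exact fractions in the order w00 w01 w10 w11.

obs A: pose=(-6,8,E) → sL=160/401, sR=160/257, mL=-52640/103057, mR=23040/103057
obs B: pose=(-3,3,N) → sL=160/197, sR=32/41, mL=-6432/8077, mR=-256/8077
sensor matrix S = [[160/401, 160/257], [160/197, 32/41]]; det S = -161669120/832391389
solve [mL_A; mL_B] = S·[w00; w01] and [mR_A; mR_B] = S·[w10; w11]:
  w00 = -1/2, w01 = -1/2, w10 = -1, w11 = 1

-1/2 -1/2 -1 1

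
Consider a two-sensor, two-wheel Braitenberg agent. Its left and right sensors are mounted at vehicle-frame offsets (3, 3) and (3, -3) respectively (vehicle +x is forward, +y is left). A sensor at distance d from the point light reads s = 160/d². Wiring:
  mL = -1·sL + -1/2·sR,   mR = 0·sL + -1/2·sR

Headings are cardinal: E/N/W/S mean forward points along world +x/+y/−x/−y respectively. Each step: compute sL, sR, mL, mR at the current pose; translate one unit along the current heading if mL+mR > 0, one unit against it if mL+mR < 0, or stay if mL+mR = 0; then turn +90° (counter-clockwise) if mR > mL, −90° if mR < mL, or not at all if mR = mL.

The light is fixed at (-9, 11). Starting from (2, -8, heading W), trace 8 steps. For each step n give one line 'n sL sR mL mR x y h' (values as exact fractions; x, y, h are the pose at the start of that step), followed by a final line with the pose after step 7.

0 40/137 1/2 -297/548 -1/4 2 -8 W
1 160/709 32/113 -29424/80117 -16/113 3 -8 S
2 16/45 80/333 -88/185 -40/333 3 -7 E
3 160/289 160/421 -90480/121669 -80/421 2 -7 N
4 40/137 1/2 -297/548 -1/4 2 -8 W
5 160/709 32/113 -29424/80117 -16/113 3 -8 S
6 16/45 80/333 -88/185 -40/333 3 -7 E
7 160/289 160/421 -90480/121669 -80/421 2 -7 N
final 2 -8 W

n=0: pose=(2,-8,W); sL=40/137, sR=1/2; mL=-297/548, mR=-1/4; mL+mR=-217/274 → advance -1; mR−mL=40/137 → turn +1·90°
n=1: pose=(3,-8,S); sL=160/709, sR=32/113; mL=-29424/80117, mR=-16/113; mL+mR=-40768/80117 → advance -1; mR−mL=160/709 → turn +1·90°
n=2: pose=(3,-7,E); sL=16/45, sR=80/333; mL=-88/185, mR=-40/333; mL+mR=-992/1665 → advance -1; mR−mL=16/45 → turn +1·90°
n=3: pose=(2,-7,N); sL=160/289, sR=160/421; mL=-90480/121669, mR=-80/421; mL+mR=-113600/121669 → advance -1; mR−mL=160/289 → turn +1·90°
n=4: pose=(2,-8,W); sL=40/137, sR=1/2; mL=-297/548, mR=-1/4; mL+mR=-217/274 → advance -1; mR−mL=40/137 → turn +1·90°
n=5: pose=(3,-8,S); sL=160/709, sR=32/113; mL=-29424/80117, mR=-16/113; mL+mR=-40768/80117 → advance -1; mR−mL=160/709 → turn +1·90°
n=6: pose=(3,-7,E); sL=16/45, sR=80/333; mL=-88/185, mR=-40/333; mL+mR=-992/1665 → advance -1; mR−mL=16/45 → turn +1·90°
n=7: pose=(2,-7,N); sL=160/289, sR=160/421; mL=-90480/121669, mR=-80/421; mL+mR=-113600/121669 → advance -1; mR−mL=160/289 → turn +1·90°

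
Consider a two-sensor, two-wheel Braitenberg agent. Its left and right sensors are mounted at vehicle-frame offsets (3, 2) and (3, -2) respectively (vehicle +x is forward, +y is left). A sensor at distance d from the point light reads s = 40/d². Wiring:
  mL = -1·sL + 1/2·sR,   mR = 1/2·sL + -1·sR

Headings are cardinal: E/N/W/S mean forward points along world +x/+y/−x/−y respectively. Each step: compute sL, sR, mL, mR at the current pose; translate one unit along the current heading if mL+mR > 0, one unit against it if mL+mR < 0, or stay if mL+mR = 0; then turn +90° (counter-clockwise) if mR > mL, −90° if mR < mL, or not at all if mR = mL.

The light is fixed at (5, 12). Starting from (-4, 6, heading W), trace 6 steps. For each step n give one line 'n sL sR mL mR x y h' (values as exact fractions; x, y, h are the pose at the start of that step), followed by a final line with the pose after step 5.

n=0: pose=(-4,6,W); sL=5/26, sR=1/4; mL=-7/104, mR=-2/13; mL+mR=-23/104 → advance -1; mR−mL=-9/104 → turn -1·90°
n=1: pose=(-3,6,N); sL=40/109, sR=8/9; mL=76/981, mR=-692/981; mL+mR=-616/981 → advance -1; mR−mL=-256/327 → turn -1·90°
n=2: pose=(-3,5,E); sL=4/5, sR=20/53; mL=-162/265, mR=6/265; mL+mR=-156/265 → advance -1; mR−mL=168/265 → turn +1·90°
n=3: pose=(-4,5,N); sL=40/137, sR=8/13; mL=28/1781, mR=-836/1781; mL+mR=-808/1781 → advance -1; mR−mL=-864/1781 → turn -1·90°
n=4: pose=(-4,4,E); sL=5/9, sR=5/17; mL=-125/306, mR=-5/306; mL+mR=-65/153 → advance -1; mR−mL=20/51 → turn +1·90°
n=5: pose=(-5,4,N); sL=40/169, sR=40/89; mL=-180/15041, mR=-4980/15041; mL+mR=-5160/15041 → advance -1; mR−mL=-4800/15041 → turn -1·90°

0 5/26 1/4 -7/104 -2/13 -4 6 W
1 40/109 8/9 76/981 -692/981 -3 6 N
2 4/5 20/53 -162/265 6/265 -3 5 E
3 40/137 8/13 28/1781 -836/1781 -4 5 N
4 5/9 5/17 -125/306 -5/306 -4 4 E
5 40/169 40/89 -180/15041 -4980/15041 -5 4 N
final -5 3 E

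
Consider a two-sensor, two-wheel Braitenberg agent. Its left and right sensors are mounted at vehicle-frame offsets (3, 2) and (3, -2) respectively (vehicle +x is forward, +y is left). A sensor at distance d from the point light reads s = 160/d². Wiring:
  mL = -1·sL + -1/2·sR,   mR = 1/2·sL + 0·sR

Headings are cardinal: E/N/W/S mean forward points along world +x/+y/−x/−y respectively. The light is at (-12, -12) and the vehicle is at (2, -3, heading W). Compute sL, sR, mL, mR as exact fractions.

16/17 80/121 -2616/2057 8/17

left sensor world pos  = (-1, -5); dL² = 170
right sensor world pos = (-1, -1); dR² = 242
sL = 160/170 = 16/17
sR = 160/242 = 80/121
mL = -1·sL + -1/2·sR = -2616/2057
mR = 1/2·sL + 0·sR = 8/17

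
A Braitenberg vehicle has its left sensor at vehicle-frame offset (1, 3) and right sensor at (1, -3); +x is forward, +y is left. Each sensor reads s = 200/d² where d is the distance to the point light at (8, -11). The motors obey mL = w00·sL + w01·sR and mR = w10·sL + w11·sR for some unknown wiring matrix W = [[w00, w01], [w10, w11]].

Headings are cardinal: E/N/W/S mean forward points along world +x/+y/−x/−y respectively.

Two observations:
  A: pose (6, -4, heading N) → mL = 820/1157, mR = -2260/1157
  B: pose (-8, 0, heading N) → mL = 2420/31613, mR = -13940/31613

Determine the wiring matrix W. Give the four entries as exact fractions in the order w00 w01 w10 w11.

obs A: pose=(6,-4,N) → sL=200/89, sR=40/13, mL=820/1157, mR=-2260/1157
obs B: pose=(-8,0,N) → sL=40/101, sR=200/313, mL=2420/31613, mR=-13940/31613
sensor matrix S = [[200/89, 40/13], [40/101, 200/313]]; det S = 7948800/36576241
solve [mL_A; mL_B] = S·[w00; w01] and [mR_A; mR_B] = S·[w10; w11]:
  w00 = 1, w01 = -1/2, w10 = 1/2, w11 = -1

1 -1/2 1/2 -1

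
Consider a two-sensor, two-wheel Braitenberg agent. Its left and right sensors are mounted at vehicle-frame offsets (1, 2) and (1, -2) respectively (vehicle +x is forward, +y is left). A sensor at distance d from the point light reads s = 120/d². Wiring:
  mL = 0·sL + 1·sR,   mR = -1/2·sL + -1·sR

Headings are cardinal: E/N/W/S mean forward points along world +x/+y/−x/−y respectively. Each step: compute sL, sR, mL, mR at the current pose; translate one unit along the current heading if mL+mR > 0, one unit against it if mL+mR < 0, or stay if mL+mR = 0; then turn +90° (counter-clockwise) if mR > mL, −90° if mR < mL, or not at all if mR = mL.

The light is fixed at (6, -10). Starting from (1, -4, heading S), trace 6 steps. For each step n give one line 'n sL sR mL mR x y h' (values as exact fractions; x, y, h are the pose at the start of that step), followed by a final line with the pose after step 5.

0 60/17 60/37 60/37 -2130/629 1 -4 S
1 120/61 40/39 40/39 -4780/2379 1 -3 W
2 6/5 30/17 30/17 -201/85 2 -3 N
3 120/73 24/5 24/5 -2052/365 2 -4 E
4 60/17 60/37 60/37 -2130/629 1 -4 S
5 120/61 40/39 40/39 -4780/2379 1 -3 W
final 2 -3 N

n=0: pose=(1,-4,S); sL=60/17, sR=60/37; mL=60/37, mR=-2130/629; mL+mR=-30/17 → advance -1; mR−mL=-3150/629 → turn -1·90°
n=1: pose=(1,-3,W); sL=120/61, sR=40/39; mL=40/39, mR=-4780/2379; mL+mR=-60/61 → advance -1; mR−mL=-7220/2379 → turn -1·90°
n=2: pose=(2,-3,N); sL=6/5, sR=30/17; mL=30/17, mR=-201/85; mL+mR=-3/5 → advance -1; mR−mL=-351/85 → turn -1·90°
n=3: pose=(2,-4,E); sL=120/73, sR=24/5; mL=24/5, mR=-2052/365; mL+mR=-60/73 → advance -1; mR−mL=-3804/365 → turn -1·90°
n=4: pose=(1,-4,S); sL=60/17, sR=60/37; mL=60/37, mR=-2130/629; mL+mR=-30/17 → advance -1; mR−mL=-3150/629 → turn -1·90°
n=5: pose=(1,-3,W); sL=120/61, sR=40/39; mL=40/39, mR=-4780/2379; mL+mR=-60/61 → advance -1; mR−mL=-7220/2379 → turn -1·90°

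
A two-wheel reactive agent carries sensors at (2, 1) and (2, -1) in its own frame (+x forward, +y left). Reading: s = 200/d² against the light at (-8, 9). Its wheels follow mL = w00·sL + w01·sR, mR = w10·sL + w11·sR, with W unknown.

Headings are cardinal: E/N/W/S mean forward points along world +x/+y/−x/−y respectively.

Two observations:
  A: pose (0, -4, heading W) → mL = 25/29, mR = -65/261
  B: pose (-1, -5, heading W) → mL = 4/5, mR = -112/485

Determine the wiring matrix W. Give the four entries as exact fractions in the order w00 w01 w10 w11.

obs A: pose=(0,-4,W) → sL=25/29, sR=10/9, mL=25/29, mR=-65/261
obs B: pose=(-1,-5,W) → sL=4/5, sR=100/97, mL=4/5, mR=-112/485
sensor matrix S = [[25/29, 10/9], [4/5, 100/97]]; det S = -4/25317
solve [mL_A; mL_B] = S·[w00; w01] and [mR_A; mR_B] = S·[w10; w11]:
  w00 = 1, w01 = 0, w10 = 1, w11 = -1

1 0 1 -1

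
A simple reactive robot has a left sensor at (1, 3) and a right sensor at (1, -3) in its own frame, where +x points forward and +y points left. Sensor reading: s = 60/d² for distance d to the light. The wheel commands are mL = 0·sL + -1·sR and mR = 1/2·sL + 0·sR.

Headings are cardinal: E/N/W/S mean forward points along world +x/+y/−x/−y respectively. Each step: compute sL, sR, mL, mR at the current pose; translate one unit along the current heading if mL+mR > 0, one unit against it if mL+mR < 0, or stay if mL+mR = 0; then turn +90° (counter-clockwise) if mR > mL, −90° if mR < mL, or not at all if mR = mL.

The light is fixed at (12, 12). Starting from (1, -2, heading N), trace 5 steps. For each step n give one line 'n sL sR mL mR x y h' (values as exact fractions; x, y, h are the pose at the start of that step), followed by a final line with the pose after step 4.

0 12/73 60/233 -60/233 6/73 1 -2 N
1 5/39 5/24 -5/24 5/78 1 -3 W
2 12/61 12/85 -12/85 6/61 2 -3 S
3 30/101 6/37 -6/37 15/101 2 -2 E
4 12/73 60/233 -60/233 6/73 1 -2 N
final 1 -3 W

n=0: pose=(1,-2,N); sL=12/73, sR=60/233; mL=-60/233, mR=6/73; mL+mR=-2982/17009 → advance -1; mR−mL=5778/17009 → turn +1·90°
n=1: pose=(1,-3,W); sL=5/39, sR=5/24; mL=-5/24, mR=5/78; mL+mR=-15/104 → advance -1; mR−mL=85/312 → turn +1·90°
n=2: pose=(2,-3,S); sL=12/61, sR=12/85; mL=-12/85, mR=6/61; mL+mR=-222/5185 → advance -1; mR−mL=1242/5185 → turn +1·90°
n=3: pose=(2,-2,E); sL=30/101, sR=6/37; mL=-6/37, mR=15/101; mL+mR=-51/3737 → advance -1; mR−mL=1161/3737 → turn +1·90°
n=4: pose=(1,-2,N); sL=12/73, sR=60/233; mL=-60/233, mR=6/73; mL+mR=-2982/17009 → advance -1; mR−mL=5778/17009 → turn +1·90°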